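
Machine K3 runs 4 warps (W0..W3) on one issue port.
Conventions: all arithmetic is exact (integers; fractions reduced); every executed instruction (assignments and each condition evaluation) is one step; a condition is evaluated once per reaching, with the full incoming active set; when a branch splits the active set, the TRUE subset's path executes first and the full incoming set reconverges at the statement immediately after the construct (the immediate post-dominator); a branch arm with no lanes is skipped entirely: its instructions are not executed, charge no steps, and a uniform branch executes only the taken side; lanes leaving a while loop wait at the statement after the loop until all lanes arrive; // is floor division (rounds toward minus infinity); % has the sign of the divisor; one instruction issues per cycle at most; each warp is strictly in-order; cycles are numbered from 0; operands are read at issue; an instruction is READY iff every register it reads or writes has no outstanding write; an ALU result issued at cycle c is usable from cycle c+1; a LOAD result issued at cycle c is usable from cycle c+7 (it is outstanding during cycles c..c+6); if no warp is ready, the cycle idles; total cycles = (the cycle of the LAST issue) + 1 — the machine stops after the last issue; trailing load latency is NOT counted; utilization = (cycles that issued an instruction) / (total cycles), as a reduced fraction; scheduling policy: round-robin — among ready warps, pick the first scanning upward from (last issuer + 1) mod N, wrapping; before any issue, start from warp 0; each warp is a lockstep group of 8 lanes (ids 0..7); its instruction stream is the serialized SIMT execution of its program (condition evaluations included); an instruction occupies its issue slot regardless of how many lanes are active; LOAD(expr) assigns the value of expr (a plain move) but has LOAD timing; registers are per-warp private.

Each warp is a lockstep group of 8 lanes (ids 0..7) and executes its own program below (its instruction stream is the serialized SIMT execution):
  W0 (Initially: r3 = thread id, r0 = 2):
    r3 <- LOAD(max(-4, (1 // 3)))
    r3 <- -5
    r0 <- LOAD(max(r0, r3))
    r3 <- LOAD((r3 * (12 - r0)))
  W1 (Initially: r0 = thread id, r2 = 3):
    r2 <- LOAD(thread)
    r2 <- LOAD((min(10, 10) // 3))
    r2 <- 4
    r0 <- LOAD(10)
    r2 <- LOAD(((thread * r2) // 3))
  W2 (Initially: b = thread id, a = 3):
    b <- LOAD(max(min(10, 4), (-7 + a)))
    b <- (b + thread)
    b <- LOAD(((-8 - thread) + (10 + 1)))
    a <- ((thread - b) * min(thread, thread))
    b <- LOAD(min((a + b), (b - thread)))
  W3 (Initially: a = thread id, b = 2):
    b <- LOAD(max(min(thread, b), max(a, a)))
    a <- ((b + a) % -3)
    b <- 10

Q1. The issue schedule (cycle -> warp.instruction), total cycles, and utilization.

cycle 0: W0.I0
cycle 1: W1.I0
cycle 2: W2.I0
cycle 3: W3.I0
cycle 4: idle
cycle 5: idle
cycle 6: idle
cycle 7: W0.I1
cycle 8: W1.I1
cycle 9: W2.I1
cycle 10: W3.I1
cycle 11: W0.I2
cycle 12: W2.I2
cycle 13: W3.I2
cycle 14: idle
cycle 15: W1.I2
cycle 16: W1.I3
cycle 17: W1.I4
cycle 18: W0.I3
cycle 19: W2.I3
cycle 20: W2.I4

Answer: 21 cycles, utilization 17/21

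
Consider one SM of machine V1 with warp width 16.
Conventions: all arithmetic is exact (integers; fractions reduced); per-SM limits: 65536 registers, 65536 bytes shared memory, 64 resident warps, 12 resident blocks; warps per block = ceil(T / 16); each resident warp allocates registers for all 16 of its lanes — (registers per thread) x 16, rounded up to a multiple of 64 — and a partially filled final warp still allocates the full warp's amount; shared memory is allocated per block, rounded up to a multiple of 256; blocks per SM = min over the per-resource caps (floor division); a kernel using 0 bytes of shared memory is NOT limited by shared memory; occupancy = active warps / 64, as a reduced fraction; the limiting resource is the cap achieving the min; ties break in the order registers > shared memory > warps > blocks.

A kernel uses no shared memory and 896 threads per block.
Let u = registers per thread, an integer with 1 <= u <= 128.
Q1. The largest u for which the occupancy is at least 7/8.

Answer: u = 72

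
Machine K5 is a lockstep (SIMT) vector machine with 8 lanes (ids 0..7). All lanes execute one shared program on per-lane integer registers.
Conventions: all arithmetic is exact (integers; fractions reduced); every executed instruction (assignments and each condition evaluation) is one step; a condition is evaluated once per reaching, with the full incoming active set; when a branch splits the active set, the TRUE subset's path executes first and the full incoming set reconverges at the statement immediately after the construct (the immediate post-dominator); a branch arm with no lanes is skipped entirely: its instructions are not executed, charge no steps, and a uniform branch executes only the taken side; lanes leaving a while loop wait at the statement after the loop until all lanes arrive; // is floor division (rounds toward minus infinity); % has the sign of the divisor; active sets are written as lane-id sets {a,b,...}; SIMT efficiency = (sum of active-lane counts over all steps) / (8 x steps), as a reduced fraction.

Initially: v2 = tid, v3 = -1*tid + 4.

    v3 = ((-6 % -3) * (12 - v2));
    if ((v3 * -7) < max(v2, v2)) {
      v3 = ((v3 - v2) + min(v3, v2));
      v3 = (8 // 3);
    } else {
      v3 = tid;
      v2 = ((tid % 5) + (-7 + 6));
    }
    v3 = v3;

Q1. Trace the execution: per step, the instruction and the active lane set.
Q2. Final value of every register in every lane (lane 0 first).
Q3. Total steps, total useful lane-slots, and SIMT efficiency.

step 0: v3 <- ((-6 % -3) * (12 - v2)) {0,1,2,3,4,5,6,7}
step 1: eval ((v3 * -7) < max(v2, v2)) {0,1,2,3,4,5,6,7}
step 2: v3 <- ((v3 - v2) + min(v3, v2)) {1,2,3,4,5,6,7}
step 3: v3 <- (8 // 3)               {1,2,3,4,5,6,7}
step 4: v3 <- tid                    {0}
step 5: v2 <- ((tid % 5) + (-7 + 6)) {0}
step 6: v3 <- v3                     {0,1,2,3,4,5,6,7}

Answer: 7 steps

v2: -1,1,2,3,4,5,6,7
v3: 0,2,2,2,2,2,2,2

steps = 7; useful = 40; efficiency = 40/56 = 5/7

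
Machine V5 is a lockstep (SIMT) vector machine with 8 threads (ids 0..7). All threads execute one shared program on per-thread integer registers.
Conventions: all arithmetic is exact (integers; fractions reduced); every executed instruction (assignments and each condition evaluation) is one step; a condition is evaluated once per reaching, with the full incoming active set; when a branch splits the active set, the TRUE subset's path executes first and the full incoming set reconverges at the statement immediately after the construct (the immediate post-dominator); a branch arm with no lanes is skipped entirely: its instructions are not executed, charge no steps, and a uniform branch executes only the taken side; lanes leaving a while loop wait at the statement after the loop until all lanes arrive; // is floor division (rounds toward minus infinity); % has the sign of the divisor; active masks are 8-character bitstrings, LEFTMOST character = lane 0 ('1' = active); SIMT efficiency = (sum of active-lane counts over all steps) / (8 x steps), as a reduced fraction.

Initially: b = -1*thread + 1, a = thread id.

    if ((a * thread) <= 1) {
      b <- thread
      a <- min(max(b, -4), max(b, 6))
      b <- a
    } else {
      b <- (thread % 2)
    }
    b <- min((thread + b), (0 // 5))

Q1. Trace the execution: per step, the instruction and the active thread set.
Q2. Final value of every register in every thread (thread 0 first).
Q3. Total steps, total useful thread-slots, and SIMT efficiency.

step 0: eval ((a * thread) <= 1)     11111111
step 1: b <- thread                  11000000
step 2: a <- min(max(b, -4), max(b, 6)) 11000000
step 3: b <- a                       11000000
step 4: b <- (thread % 2)            00111111
step 5: b <- min((thread + b), (0 // 5)) 11111111

Answer: 6 steps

b: 0,0,0,0,0,0,0,0
a: 0,1,2,3,4,5,6,7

steps = 6; useful = 28; efficiency = 28/48 = 7/12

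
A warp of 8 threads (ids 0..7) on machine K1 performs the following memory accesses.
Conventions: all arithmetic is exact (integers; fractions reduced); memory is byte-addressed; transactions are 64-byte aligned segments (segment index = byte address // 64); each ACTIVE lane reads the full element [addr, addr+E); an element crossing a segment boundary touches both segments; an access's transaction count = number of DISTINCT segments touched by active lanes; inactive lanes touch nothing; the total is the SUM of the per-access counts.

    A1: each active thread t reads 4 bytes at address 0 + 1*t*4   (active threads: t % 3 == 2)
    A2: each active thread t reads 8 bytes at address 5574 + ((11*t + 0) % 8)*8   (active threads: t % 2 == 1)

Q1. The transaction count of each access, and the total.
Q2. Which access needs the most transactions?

A1: 1 transaction
A2: 2 transactions

Answer: 1,2; total 3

Answer: A2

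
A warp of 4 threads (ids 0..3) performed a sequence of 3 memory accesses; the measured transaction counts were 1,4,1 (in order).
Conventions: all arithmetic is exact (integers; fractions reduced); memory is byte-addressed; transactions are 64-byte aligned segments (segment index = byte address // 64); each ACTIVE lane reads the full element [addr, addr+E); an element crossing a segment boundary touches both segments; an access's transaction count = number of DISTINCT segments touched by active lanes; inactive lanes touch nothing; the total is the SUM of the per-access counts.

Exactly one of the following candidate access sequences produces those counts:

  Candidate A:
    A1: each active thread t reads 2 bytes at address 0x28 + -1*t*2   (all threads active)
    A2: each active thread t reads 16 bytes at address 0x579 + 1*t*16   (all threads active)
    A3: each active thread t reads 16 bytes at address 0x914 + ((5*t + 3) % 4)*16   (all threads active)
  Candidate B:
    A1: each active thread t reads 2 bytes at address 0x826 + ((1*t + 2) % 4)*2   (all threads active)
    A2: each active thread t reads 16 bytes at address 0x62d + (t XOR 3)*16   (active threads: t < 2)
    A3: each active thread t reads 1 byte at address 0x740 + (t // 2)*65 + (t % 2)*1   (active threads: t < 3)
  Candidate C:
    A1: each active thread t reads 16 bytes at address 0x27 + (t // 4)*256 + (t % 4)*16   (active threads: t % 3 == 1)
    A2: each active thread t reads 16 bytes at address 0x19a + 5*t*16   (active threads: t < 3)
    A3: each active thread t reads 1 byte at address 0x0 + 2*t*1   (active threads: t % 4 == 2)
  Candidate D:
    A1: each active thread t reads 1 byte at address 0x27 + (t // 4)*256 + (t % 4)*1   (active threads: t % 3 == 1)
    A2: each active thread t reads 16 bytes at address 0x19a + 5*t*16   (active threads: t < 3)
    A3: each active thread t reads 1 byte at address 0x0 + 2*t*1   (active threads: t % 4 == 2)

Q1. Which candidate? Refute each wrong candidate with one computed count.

A: A2 gives 2 transactions, not 4
B: A2 gives 1 transaction, not 4
C: A1 gives 2 transactions, not 1
D: all counts match (1,4,1)

Answer: D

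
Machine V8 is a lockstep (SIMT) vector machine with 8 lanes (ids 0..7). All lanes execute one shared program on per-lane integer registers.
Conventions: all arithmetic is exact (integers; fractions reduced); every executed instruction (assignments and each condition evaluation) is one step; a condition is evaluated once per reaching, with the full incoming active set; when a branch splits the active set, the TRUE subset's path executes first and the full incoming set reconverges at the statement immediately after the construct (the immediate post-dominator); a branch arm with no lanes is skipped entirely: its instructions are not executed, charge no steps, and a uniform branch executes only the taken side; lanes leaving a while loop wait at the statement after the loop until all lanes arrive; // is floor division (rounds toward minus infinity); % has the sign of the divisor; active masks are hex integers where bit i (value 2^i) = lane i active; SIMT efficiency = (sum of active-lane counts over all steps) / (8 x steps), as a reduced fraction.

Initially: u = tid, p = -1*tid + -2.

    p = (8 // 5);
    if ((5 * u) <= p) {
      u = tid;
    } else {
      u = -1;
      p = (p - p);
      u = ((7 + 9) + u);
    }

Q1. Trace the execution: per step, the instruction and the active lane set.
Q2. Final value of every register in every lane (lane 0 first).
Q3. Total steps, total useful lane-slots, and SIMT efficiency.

step 0: p <- (8 // 5)                0xff
step 1: eval ((5 * u) <= p)          0xff
step 2: u <- tid                     0x01
step 3: u <- -1                      0xfe
step 4: p <- (p - p)                 0xfe
step 5: u <- ((7 + 9) + u)           0xfe

Answer: 6 steps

u: 0,15,15,15,15,15,15,15
p: 1,0,0,0,0,0,0,0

steps = 6; useful = 38; efficiency = 38/48 = 19/24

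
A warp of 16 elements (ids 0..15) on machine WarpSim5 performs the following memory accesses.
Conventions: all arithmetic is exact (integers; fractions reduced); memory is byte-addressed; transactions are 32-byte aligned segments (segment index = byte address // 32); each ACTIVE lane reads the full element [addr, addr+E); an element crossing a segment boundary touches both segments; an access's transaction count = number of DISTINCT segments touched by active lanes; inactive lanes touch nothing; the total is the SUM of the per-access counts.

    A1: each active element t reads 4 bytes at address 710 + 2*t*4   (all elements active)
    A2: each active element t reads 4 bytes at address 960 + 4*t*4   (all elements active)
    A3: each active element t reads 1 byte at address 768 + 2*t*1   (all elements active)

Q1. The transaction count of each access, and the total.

A1: 5 transactions
A2: 8 transactions
A3: 1 transaction

Answer: 5,8,1; total 14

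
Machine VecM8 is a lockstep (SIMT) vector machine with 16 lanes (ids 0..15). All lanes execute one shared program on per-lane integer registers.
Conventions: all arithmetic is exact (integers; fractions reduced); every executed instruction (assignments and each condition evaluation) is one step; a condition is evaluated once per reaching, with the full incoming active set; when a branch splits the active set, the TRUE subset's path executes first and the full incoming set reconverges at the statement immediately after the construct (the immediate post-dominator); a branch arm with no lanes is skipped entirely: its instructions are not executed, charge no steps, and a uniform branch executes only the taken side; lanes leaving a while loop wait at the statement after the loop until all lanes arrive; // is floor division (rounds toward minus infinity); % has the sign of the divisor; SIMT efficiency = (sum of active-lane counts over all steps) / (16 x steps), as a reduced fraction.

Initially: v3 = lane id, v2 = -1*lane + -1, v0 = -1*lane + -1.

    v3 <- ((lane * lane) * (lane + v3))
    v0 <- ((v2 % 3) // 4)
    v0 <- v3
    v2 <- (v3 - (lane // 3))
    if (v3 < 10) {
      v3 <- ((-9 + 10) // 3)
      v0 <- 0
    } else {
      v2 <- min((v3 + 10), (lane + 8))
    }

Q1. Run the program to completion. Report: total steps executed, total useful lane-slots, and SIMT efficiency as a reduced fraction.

Answer: 8 steps, 98 useful, 49/64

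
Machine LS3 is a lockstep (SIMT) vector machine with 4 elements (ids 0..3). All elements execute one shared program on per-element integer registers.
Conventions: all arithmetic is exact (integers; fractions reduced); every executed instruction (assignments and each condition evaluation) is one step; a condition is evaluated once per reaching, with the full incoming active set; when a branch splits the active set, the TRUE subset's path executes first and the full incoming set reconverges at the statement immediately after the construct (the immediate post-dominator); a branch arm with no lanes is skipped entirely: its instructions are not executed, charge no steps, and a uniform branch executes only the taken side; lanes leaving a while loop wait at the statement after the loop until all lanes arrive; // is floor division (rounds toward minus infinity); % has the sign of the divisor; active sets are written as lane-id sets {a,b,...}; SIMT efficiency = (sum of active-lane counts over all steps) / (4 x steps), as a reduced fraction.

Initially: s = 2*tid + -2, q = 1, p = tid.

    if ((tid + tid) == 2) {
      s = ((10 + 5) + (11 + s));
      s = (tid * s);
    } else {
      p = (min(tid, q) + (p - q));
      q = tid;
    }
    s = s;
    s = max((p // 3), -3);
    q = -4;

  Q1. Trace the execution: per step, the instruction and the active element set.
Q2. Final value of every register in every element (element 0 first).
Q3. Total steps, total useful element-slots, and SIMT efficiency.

step 0: eval ((tid + tid) == 2)      {0,1,2,3}
step 1: s <- ((10 + 5) + (11 + s))   {1}
step 2: s <- (tid * s)               {1}
step 3: p <- (min(tid, q) + (p - q)) {0,2,3}
step 4: q <- tid                     {0,2,3}
step 5: s <- s                       {0,1,2,3}
step 6: s <- max((p // 3), -3)       {0,1,2,3}
step 7: q <- -4                      {0,1,2,3}

Answer: 8 steps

s: -1,0,0,1
q: -4,-4,-4,-4
p: -1,1,2,3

steps = 8; useful = 24; efficiency = 24/32 = 3/4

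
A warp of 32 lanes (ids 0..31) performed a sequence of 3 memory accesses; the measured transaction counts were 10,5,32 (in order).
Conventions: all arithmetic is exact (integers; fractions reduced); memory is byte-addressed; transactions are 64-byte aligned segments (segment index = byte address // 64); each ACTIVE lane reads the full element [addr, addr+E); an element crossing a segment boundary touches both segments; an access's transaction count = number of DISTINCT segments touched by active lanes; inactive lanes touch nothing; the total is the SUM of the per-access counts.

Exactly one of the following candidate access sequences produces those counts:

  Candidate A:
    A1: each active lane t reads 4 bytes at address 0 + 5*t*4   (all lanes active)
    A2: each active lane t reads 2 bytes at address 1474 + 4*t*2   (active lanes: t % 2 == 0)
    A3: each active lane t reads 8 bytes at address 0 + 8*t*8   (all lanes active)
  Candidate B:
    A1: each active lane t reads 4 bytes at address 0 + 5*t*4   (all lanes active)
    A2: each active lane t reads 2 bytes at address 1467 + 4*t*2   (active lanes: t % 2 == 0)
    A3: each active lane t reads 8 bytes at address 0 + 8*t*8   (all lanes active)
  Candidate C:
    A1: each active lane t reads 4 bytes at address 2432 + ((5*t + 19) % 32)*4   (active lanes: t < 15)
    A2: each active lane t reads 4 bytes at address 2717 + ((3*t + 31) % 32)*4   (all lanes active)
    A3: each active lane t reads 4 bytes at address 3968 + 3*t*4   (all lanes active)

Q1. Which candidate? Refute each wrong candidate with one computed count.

A: A2 gives 4 transactions, not 5
C: A1 gives 2 transactions, not 10
B: all counts match (10,5,32)

Answer: B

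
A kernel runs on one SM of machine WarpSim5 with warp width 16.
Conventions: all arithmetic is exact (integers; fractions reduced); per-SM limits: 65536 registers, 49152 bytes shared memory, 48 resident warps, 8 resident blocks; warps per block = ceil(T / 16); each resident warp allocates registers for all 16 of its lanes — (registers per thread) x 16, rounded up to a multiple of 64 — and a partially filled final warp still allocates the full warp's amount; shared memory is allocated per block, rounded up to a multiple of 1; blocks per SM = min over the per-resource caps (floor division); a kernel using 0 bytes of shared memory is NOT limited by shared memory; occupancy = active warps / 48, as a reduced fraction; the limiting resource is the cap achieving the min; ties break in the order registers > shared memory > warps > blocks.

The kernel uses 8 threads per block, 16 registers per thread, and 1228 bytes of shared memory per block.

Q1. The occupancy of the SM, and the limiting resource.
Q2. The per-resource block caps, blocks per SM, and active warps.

Answer: occupancy 1/6, limited by blocks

registers: 256 blocks
shared memory: 40 blocks
warps: 48 blocks
blocks: 8 blocks

Answer: 8 blocks, 8 active warps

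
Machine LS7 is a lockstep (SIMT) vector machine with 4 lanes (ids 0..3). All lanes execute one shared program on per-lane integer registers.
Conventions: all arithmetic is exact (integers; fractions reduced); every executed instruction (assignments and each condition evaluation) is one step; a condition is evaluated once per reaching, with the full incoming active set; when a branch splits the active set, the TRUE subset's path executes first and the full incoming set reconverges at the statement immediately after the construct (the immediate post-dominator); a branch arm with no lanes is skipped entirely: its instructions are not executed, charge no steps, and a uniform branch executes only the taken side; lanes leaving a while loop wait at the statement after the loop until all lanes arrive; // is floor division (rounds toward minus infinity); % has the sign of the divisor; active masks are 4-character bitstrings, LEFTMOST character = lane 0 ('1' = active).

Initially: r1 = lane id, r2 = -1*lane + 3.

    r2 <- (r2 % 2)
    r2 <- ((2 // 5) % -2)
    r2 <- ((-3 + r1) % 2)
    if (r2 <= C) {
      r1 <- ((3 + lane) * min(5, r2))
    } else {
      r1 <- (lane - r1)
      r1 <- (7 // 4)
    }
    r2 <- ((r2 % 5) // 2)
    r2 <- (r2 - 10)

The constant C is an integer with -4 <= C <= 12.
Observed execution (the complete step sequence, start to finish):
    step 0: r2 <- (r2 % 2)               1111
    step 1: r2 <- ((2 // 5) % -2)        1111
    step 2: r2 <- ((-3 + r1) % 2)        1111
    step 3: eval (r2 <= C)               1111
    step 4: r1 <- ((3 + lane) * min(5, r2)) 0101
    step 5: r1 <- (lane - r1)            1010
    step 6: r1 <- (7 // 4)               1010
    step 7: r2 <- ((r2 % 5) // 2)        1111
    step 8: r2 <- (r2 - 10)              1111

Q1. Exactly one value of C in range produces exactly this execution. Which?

Answer: C = 0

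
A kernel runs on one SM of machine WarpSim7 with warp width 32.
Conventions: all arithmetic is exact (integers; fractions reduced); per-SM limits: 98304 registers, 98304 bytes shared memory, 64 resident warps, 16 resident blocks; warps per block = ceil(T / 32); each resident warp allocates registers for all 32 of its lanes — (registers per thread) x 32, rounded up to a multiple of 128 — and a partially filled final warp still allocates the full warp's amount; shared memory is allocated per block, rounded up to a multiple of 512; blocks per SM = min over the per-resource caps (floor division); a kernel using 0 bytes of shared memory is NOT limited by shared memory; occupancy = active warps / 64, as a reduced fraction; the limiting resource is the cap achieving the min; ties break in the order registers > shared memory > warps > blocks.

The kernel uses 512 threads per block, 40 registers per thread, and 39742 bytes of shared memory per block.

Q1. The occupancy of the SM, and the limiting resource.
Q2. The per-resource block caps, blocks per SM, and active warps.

Answer: occupancy 1/2, limited by shared memory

registers: 4 blocks
shared memory: 2 blocks
warps: 4 blocks
blocks: 16 blocks

Answer: 2 blocks, 32 active warps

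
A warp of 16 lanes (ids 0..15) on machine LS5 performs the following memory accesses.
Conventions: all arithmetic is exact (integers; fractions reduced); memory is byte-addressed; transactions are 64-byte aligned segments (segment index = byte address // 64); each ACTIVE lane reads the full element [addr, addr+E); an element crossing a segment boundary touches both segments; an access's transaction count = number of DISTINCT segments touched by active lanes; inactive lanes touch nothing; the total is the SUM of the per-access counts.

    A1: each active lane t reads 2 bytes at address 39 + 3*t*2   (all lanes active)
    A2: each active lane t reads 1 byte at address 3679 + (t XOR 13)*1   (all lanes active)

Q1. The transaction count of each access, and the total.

A1: 3 transactions
A2: 1 transaction

Answer: 3,1; total 4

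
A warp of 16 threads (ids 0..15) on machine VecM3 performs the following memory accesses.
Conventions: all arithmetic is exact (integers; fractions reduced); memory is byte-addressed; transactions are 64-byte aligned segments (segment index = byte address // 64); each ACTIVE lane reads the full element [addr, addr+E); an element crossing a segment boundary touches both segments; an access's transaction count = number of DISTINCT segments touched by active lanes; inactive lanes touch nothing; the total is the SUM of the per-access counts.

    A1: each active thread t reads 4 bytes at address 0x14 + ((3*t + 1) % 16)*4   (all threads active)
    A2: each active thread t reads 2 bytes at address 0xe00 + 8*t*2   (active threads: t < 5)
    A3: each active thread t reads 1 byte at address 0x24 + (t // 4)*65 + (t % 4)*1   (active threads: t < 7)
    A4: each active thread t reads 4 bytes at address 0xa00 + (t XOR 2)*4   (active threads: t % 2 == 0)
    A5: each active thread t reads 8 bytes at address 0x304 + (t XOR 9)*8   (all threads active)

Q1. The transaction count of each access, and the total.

A1: 2 transactions
A2: 2 transactions
A3: 2 transactions
A4: 1 transaction
A5: 3 transactions

Answer: 2,2,2,1,3; total 10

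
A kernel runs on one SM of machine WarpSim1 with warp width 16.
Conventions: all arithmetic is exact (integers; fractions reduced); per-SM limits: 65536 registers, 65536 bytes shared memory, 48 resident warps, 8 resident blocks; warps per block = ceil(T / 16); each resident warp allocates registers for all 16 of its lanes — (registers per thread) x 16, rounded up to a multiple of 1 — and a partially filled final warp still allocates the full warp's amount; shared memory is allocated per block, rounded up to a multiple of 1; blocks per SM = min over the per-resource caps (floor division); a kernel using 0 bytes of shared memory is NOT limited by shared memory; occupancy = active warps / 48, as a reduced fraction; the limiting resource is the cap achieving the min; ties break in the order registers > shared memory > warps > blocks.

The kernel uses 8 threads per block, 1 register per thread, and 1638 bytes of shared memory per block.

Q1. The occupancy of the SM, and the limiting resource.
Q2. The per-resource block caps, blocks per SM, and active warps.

Answer: occupancy 1/6, limited by blocks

registers: 4096 blocks
shared memory: 40 blocks
warps: 48 blocks
blocks: 8 blocks

Answer: 8 blocks, 8 active warps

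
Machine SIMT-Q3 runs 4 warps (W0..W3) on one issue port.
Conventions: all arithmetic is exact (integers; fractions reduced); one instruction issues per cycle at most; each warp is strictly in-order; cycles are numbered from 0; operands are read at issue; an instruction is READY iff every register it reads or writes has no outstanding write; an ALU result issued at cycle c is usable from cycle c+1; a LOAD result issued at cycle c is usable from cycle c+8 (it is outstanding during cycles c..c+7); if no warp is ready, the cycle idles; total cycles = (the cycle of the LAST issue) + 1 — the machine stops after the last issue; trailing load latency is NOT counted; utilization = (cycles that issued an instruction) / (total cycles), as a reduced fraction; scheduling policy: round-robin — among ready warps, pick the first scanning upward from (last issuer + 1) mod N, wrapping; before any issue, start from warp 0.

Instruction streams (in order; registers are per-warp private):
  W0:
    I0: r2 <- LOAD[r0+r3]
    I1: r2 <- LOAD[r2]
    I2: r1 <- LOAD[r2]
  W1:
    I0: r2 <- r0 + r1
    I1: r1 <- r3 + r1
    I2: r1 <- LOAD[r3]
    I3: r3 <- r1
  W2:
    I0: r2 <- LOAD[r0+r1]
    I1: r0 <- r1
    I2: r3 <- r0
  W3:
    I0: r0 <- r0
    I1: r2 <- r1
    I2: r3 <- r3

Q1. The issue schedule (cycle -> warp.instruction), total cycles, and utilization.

cycle 0: W0.I0
cycle 1: W1.I0
cycle 2: W2.I0
cycle 3: W3.I0
cycle 4: W1.I1
cycle 5: W2.I1
cycle 6: W3.I1
cycle 7: W1.I2
cycle 8: W2.I2
cycle 9: W3.I2
cycle 10: W0.I1
cycle 11: idle
cycle 12: idle
cycle 13: idle
cycle 14: idle
cycle 15: W1.I3
cycle 16: idle
cycle 17: idle
cycle 18: W0.I2

Answer: 19 cycles, utilization 13/19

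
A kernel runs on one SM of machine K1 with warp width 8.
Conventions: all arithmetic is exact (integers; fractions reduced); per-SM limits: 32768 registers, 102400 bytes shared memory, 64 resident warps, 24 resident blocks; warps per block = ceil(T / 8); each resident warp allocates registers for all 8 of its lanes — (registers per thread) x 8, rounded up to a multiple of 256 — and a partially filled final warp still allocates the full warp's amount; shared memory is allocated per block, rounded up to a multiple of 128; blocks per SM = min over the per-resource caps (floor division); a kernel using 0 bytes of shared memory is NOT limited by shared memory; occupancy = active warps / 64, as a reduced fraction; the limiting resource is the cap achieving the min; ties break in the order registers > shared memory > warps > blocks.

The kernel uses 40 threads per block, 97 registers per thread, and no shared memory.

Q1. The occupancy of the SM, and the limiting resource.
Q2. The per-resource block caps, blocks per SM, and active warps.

Answer: occupancy 15/32, limited by registers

registers: 6 blocks
shared memory: no limit (kernel uses none)
warps: 12 blocks
blocks: 24 blocks

Answer: 6 blocks, 30 active warps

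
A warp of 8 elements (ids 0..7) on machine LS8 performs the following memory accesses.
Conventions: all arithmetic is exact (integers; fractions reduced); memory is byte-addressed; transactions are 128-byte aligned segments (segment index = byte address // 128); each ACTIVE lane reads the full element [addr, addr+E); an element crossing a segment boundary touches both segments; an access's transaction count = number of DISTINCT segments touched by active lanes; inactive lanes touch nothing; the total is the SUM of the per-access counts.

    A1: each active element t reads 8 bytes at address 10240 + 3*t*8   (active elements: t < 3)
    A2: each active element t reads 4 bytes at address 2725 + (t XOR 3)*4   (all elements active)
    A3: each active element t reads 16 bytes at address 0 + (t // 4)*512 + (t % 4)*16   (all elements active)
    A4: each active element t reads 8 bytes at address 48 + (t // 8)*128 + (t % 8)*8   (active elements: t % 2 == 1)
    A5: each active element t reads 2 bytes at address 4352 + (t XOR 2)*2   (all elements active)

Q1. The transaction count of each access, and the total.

A1: 1 transaction
A2: 1 transaction
A3: 2 transactions
A4: 1 transaction
A5: 1 transaction

Answer: 1,1,2,1,1; total 6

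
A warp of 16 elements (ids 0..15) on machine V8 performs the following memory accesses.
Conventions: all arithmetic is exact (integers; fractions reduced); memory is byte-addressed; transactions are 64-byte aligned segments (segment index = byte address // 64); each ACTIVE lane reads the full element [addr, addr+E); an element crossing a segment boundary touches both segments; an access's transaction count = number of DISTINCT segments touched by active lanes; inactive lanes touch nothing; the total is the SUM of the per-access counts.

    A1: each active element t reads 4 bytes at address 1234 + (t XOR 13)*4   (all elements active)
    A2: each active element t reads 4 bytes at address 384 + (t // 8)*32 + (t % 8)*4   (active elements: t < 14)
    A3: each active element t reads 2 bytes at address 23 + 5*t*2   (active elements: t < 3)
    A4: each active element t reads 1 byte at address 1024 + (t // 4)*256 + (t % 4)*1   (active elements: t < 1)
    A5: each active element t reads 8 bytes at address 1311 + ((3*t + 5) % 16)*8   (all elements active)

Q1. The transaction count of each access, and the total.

A1: 2 transactions
A2: 1 transaction
A3: 1 transaction
A4: 1 transaction
A5: 3 transactions

Answer: 2,1,1,1,3; total 8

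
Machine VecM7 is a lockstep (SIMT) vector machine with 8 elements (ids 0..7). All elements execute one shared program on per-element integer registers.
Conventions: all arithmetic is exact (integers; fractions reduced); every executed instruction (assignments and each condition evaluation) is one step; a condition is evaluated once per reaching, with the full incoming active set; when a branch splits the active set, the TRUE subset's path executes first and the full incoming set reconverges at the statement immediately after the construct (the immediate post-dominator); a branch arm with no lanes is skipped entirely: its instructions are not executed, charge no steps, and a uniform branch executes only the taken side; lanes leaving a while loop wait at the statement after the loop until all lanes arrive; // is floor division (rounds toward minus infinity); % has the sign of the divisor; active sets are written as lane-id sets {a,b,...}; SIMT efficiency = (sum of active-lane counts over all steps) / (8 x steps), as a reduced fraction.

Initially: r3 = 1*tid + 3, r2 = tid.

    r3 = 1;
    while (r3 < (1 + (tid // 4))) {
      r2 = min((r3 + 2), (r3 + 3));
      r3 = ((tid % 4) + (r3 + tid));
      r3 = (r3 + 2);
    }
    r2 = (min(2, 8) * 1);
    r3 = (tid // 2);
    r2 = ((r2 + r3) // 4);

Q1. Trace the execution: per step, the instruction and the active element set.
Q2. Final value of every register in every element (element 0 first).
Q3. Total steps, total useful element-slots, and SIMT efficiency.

step 0: r3 <- 1                      {0,1,2,3,4,5,6,7}
step 1: eval (r3 < (1 + (tid // 4))) {0,1,2,3,4,5,6,7}
step 2: r2 <- min((r3 + 2), (r3 + 3)) {4,5,6,7}
step 3: r3 <- ((tid % 4) + (r3 + tid)) {4,5,6,7}
step 4: r3 <- (r3 + 2)               {4,5,6,7}
step 5: eval (r3 < (1 + (tid // 4))) {4,5,6,7}
step 6: r2 <- (min(2, 8) * 1)        {0,1,2,3,4,5,6,7}
step 7: r3 <- (tid // 2)             {0,1,2,3,4,5,6,7}
step 8: r2 <- ((r2 + r3) // 4)       {0,1,2,3,4,5,6,7}

Answer: 9 steps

r3: 0,0,1,1,2,2,3,3
r2: 0,0,0,0,1,1,1,1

steps = 9; useful = 56; efficiency = 56/72 = 7/9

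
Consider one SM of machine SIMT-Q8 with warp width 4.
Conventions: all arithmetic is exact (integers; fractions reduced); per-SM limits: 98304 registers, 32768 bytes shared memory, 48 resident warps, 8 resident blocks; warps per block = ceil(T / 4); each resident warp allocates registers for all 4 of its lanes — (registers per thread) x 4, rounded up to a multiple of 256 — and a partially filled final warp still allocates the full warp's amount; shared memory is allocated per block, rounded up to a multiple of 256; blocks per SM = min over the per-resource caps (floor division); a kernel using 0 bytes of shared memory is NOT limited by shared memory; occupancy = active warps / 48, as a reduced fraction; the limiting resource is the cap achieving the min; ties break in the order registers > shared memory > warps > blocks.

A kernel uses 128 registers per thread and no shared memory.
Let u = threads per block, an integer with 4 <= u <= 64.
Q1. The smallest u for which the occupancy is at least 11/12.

Answer: u = 21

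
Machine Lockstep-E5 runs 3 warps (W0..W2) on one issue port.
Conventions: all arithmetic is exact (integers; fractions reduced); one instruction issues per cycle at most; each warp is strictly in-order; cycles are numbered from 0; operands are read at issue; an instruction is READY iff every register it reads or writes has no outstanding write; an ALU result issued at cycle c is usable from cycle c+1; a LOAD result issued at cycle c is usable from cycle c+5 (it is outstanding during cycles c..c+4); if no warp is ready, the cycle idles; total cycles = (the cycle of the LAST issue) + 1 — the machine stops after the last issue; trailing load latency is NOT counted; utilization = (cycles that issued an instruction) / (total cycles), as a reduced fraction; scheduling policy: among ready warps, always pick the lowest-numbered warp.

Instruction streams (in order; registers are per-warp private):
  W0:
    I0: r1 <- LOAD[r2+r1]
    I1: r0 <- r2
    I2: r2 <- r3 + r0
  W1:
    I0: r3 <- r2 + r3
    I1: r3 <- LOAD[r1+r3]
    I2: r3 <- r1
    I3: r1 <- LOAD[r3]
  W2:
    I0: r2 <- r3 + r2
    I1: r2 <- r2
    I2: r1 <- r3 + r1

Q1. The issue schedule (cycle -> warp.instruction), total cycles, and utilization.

cycle 0: W0.I0
cycle 1: W0.I1
cycle 2: W0.I2
cycle 3: W1.I0
cycle 4: W1.I1
cycle 5: W2.I0
cycle 6: W2.I1
cycle 7: W2.I2
cycle 8: idle
cycle 9: W1.I2
cycle 10: W1.I3

Answer: 11 cycles, utilization 10/11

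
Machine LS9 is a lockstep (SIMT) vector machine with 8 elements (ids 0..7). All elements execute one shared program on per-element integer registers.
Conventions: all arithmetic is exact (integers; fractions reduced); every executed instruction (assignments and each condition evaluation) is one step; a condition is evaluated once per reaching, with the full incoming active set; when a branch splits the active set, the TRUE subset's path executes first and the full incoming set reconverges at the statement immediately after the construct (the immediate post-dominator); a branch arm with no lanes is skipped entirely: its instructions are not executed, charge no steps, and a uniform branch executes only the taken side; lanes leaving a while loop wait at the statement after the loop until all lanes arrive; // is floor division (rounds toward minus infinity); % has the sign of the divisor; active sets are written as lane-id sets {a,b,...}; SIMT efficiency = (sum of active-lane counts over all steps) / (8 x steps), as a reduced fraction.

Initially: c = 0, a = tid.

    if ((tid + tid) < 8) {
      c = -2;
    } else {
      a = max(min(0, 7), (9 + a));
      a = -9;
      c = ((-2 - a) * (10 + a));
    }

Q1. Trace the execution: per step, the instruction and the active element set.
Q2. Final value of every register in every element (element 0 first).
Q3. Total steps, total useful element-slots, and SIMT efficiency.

step 0: eval ((tid + tid) < 8)       {0,1,2,3,4,5,6,7}
step 1: c <- -2                      {0,1,2,3}
step 2: a <- max(min(0, 7), (9 + a)) {4,5,6,7}
step 3: a <- -9                      {4,5,6,7}
step 4: c <- ((-2 - a) * (10 + a))   {4,5,6,7}

Answer: 5 steps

c: -2,-2,-2,-2,7,7,7,7
a: 0,1,2,3,-9,-9,-9,-9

steps = 5; useful = 24; efficiency = 24/40 = 3/5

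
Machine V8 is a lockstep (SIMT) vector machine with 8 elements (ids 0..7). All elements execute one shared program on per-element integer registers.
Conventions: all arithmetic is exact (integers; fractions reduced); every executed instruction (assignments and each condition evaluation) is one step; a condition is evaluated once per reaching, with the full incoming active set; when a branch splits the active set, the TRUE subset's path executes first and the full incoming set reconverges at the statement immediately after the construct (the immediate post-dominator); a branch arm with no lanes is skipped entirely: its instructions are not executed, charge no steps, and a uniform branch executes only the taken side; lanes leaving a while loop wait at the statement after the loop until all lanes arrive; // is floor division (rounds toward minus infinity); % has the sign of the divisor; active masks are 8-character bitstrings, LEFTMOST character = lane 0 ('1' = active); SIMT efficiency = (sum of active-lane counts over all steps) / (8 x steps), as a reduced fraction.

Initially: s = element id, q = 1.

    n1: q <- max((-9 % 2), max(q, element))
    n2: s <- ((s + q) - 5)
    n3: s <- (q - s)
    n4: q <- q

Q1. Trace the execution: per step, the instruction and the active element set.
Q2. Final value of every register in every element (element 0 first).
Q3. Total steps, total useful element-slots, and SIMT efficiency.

step 0: q <- max((-9 % 2), max(q, element)) 11111111
step 1: s <- ((s + q) - 5)           11111111
step 2: s <- (q - s)                 11111111
step 3: q <- q                       11111111

Answer: 4 steps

s: 5,4,3,2,1,0,-1,-2
q: 1,1,2,3,4,5,6,7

steps = 4; useful = 32; efficiency = 32/32 = 1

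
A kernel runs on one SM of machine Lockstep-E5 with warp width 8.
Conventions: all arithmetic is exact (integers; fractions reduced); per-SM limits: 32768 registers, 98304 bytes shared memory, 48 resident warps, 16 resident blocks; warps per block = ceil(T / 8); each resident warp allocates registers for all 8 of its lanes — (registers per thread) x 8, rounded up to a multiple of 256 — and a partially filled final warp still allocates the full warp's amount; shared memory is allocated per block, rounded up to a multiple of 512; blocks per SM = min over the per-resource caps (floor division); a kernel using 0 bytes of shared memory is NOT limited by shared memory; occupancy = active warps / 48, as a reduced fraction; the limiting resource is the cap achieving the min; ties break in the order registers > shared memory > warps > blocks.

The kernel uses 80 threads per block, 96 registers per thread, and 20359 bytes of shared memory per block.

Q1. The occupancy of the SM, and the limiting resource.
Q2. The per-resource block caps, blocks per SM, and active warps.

Answer: occupancy 5/6, limited by registers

registers: 4 blocks
shared memory: 4 blocks
warps: 4 blocks
blocks: 16 blocks

Answer: 4 blocks, 40 active warps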